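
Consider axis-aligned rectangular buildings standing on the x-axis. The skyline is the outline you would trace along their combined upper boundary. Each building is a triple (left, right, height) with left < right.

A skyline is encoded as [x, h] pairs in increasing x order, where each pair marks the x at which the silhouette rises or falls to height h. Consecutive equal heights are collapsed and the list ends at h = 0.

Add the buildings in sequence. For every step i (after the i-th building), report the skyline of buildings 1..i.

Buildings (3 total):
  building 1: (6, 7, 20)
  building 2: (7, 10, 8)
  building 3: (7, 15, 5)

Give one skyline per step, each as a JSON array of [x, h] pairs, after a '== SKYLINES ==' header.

== SKYLINES ==
[[6,20],[7,0]]
[[6,20],[7,8],[10,0]]
[[6,20],[7,8],[10,5],[15,0]]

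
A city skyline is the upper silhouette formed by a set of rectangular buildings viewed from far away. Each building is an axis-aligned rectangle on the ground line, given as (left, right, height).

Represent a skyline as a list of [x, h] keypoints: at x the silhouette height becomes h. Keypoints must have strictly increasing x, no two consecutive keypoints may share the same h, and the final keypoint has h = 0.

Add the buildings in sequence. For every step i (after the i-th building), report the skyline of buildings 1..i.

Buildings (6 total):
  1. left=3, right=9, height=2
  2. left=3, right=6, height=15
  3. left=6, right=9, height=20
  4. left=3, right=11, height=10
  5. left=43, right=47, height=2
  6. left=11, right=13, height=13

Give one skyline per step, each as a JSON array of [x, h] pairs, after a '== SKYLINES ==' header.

== SKYLINES ==
[[3,2],[9,0]]
[[3,15],[6,2],[9,0]]
[[3,15],[6,20],[9,0]]
[[3,15],[6,20],[9,10],[11,0]]
[[3,15],[6,20],[9,10],[11,0],[43,2],[47,0]]
[[3,15],[6,20],[9,10],[11,13],[13,0],[43,2],[47,0]]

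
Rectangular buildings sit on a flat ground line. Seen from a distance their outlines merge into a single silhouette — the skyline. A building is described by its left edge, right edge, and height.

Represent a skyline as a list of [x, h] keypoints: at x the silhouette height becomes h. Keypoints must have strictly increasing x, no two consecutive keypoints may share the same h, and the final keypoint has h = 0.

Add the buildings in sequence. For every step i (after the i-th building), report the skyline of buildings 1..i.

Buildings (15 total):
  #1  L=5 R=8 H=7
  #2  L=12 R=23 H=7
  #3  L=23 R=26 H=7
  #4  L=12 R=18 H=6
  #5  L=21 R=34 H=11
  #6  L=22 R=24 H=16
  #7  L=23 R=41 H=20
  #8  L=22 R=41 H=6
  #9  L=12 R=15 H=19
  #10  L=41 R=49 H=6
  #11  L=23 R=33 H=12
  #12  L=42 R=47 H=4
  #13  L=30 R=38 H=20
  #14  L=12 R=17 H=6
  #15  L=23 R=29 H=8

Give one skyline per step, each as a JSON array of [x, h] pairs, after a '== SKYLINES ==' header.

== SKYLINES ==
[[5,7],[8,0]]
[[5,7],[8,0],[12,7],[23,0]]
[[5,7],[8,0],[12,7],[26,0]]
[[5,7],[8,0],[12,7],[26,0]]
[[5,7],[8,0],[12,7],[21,11],[34,0]]
[[5,7],[8,0],[12,7],[21,11],[22,16],[24,11],[34,0]]
[[5,7],[8,0],[12,7],[21,11],[22,16],[23,20],[41,0]]
[[5,7],[8,0],[12,7],[21,11],[22,16],[23,20],[41,0]]
[[5,7],[8,0],[12,19],[15,7],[21,11],[22,16],[23,20],[41,0]]
[[5,7],[8,0],[12,19],[15,7],[21,11],[22,16],[23,20],[41,6],[49,0]]
[[5,7],[8,0],[12,19],[15,7],[21,11],[22,16],[23,20],[41,6],[49,0]]
[[5,7],[8,0],[12,19],[15,7],[21,11],[22,16],[23,20],[41,6],[49,0]]
[[5,7],[8,0],[12,19],[15,7],[21,11],[22,16],[23,20],[41,6],[49,0]]
[[5,7],[8,0],[12,19],[15,7],[21,11],[22,16],[23,20],[41,6],[49,0]]
[[5,7],[8,0],[12,19],[15,7],[21,11],[22,16],[23,20],[41,6],[49,0]]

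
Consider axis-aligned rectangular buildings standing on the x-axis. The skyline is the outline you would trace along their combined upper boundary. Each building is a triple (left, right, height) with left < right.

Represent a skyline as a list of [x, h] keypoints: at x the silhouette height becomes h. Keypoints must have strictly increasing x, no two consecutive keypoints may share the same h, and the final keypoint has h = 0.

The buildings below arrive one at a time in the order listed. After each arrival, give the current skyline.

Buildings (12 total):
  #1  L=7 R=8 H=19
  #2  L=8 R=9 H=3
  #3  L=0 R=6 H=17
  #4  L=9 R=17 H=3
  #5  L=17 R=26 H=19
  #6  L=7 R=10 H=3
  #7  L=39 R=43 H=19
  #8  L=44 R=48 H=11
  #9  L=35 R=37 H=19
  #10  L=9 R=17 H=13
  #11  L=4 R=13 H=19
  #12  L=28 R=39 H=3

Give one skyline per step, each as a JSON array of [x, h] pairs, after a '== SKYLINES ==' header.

== SKYLINES ==
[[7,19],[8,0]]
[[7,19],[8,3],[9,0]]
[[0,17],[6,0],[7,19],[8,3],[9,0]]
[[0,17],[6,0],[7,19],[8,3],[17,0]]
[[0,17],[6,0],[7,19],[8,3],[17,19],[26,0]]
[[0,17],[6,0],[7,19],[8,3],[17,19],[26,0]]
[[0,17],[6,0],[7,19],[8,3],[17,19],[26,0],[39,19],[43,0]]
[[0,17],[6,0],[7,19],[8,3],[17,19],[26,0],[39,19],[43,0],[44,11],[48,0]]
[[0,17],[6,0],[7,19],[8,3],[17,19],[26,0],[35,19],[37,0],[39,19],[43,0],[44,11],[48,0]]
[[0,17],[6,0],[7,19],[8,3],[9,13],[17,19],[26,0],[35,19],[37,0],[39,19],[43,0],[44,11],[48,0]]
[[0,17],[4,19],[13,13],[17,19],[26,0],[35,19],[37,0],[39,19],[43,0],[44,11],[48,0]]
[[0,17],[4,19],[13,13],[17,19],[26,0],[28,3],[35,19],[37,3],[39,19],[43,0],[44,11],[48,0]]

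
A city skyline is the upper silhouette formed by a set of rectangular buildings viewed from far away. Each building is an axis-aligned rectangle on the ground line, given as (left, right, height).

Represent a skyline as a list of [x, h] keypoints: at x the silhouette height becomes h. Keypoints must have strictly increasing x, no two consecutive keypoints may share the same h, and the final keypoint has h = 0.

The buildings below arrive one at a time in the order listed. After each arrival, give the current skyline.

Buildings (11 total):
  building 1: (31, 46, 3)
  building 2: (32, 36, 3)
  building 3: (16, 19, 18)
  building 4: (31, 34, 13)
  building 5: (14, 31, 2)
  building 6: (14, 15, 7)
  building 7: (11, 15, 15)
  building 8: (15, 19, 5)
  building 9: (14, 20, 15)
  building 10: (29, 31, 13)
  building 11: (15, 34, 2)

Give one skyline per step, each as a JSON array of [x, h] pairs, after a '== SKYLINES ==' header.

== SKYLINES ==
[[31,3],[46,0]]
[[31,3],[46,0]]
[[16,18],[19,0],[31,3],[46,0]]
[[16,18],[19,0],[31,13],[34,3],[46,0]]
[[14,2],[16,18],[19,2],[31,13],[34,3],[46,0]]
[[14,7],[15,2],[16,18],[19,2],[31,13],[34,3],[46,0]]
[[11,15],[15,2],[16,18],[19,2],[31,13],[34,3],[46,0]]
[[11,15],[15,5],[16,18],[19,2],[31,13],[34,3],[46,0]]
[[11,15],[16,18],[19,15],[20,2],[31,13],[34,3],[46,0]]
[[11,15],[16,18],[19,15],[20,2],[29,13],[34,3],[46,0]]
[[11,15],[16,18],[19,15],[20,2],[29,13],[34,3],[46,0]]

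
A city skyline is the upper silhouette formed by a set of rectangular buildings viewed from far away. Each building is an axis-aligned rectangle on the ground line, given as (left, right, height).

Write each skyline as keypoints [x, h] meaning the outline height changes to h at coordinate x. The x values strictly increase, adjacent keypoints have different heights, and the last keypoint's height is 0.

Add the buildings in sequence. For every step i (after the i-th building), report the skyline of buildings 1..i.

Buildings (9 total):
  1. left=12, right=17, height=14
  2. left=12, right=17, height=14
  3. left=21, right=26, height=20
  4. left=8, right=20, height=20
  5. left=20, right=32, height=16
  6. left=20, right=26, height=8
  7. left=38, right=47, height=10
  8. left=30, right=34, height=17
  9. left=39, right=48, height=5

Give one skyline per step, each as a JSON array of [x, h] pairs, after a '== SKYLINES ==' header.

== SKYLINES ==
[[12,14],[17,0]]
[[12,14],[17,0]]
[[12,14],[17,0],[21,20],[26,0]]
[[8,20],[20,0],[21,20],[26,0]]
[[8,20],[20,16],[21,20],[26,16],[32,0]]
[[8,20],[20,16],[21,20],[26,16],[32,0]]
[[8,20],[20,16],[21,20],[26,16],[32,0],[38,10],[47,0]]
[[8,20],[20,16],[21,20],[26,16],[30,17],[34,0],[38,10],[47,0]]
[[8,20],[20,16],[21,20],[26,16],[30,17],[34,0],[38,10],[47,5],[48,0]]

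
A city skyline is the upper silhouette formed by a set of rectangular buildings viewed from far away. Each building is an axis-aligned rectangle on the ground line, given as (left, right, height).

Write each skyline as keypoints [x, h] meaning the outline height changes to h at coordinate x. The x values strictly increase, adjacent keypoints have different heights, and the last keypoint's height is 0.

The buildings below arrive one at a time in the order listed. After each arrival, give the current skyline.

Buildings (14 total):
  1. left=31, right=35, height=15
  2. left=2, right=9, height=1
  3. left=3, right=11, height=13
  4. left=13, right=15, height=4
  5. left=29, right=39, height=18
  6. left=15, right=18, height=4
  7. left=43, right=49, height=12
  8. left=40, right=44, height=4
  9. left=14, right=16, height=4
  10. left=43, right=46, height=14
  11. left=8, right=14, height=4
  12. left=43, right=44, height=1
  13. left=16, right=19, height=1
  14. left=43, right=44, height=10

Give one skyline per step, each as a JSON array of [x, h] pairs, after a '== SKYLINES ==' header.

== SKYLINES ==
[[31,15],[35,0]]
[[2,1],[9,0],[31,15],[35,0]]
[[2,1],[3,13],[11,0],[31,15],[35,0]]
[[2,1],[3,13],[11,0],[13,4],[15,0],[31,15],[35,0]]
[[2,1],[3,13],[11,0],[13,4],[15,0],[29,18],[39,0]]
[[2,1],[3,13],[11,0],[13,4],[18,0],[29,18],[39,0]]
[[2,1],[3,13],[11,0],[13,4],[18,0],[29,18],[39,0],[43,12],[49,0]]
[[2,1],[3,13],[11,0],[13,4],[18,0],[29,18],[39,0],[40,4],[43,12],[49,0]]
[[2,1],[3,13],[11,0],[13,4],[18,0],[29,18],[39,0],[40,4],[43,12],[49,0]]
[[2,1],[3,13],[11,0],[13,4],[18,0],[29,18],[39,0],[40,4],[43,14],[46,12],[49,0]]
[[2,1],[3,13],[11,4],[18,0],[29,18],[39,0],[40,4],[43,14],[46,12],[49,0]]
[[2,1],[3,13],[11,4],[18,0],[29,18],[39,0],[40,4],[43,14],[46,12],[49,0]]
[[2,1],[3,13],[11,4],[18,1],[19,0],[29,18],[39,0],[40,4],[43,14],[46,12],[49,0]]
[[2,1],[3,13],[11,4],[18,1],[19,0],[29,18],[39,0],[40,4],[43,14],[46,12],[49,0]]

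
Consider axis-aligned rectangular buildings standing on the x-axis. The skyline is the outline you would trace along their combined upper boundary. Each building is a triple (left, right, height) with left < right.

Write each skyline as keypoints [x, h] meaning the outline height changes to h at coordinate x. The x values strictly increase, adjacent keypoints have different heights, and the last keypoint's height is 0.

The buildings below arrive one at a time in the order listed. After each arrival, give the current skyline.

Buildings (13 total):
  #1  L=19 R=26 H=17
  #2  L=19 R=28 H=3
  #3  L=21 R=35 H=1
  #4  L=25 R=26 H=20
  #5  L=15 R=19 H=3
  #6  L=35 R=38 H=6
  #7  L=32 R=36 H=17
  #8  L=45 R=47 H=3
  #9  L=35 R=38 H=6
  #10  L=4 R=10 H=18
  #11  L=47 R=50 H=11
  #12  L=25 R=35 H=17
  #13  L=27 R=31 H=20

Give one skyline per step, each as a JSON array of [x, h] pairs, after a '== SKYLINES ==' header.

== SKYLINES ==
[[19,17],[26,0]]
[[19,17],[26,3],[28,0]]
[[19,17],[26,3],[28,1],[35,0]]
[[19,17],[25,20],[26,3],[28,1],[35,0]]
[[15,3],[19,17],[25,20],[26,3],[28,1],[35,0]]
[[15,3],[19,17],[25,20],[26,3],[28,1],[35,6],[38,0]]
[[15,3],[19,17],[25,20],[26,3],[28,1],[32,17],[36,6],[38,0]]
[[15,3],[19,17],[25,20],[26,3],[28,1],[32,17],[36,6],[38,0],[45,3],[47,0]]
[[15,3],[19,17],[25,20],[26,3],[28,1],[32,17],[36,6],[38,0],[45,3],[47,0]]
[[4,18],[10,0],[15,3],[19,17],[25,20],[26,3],[28,1],[32,17],[36,6],[38,0],[45,3],[47,0]]
[[4,18],[10,0],[15,3],[19,17],[25,20],[26,3],[28,1],[32,17],[36,6],[38,0],[45,3],[47,11],[50,0]]
[[4,18],[10,0],[15,3],[19,17],[25,20],[26,17],[36,6],[38,0],[45,3],[47,11],[50,0]]
[[4,18],[10,0],[15,3],[19,17],[25,20],[26,17],[27,20],[31,17],[36,6],[38,0],[45,3],[47,11],[50,0]]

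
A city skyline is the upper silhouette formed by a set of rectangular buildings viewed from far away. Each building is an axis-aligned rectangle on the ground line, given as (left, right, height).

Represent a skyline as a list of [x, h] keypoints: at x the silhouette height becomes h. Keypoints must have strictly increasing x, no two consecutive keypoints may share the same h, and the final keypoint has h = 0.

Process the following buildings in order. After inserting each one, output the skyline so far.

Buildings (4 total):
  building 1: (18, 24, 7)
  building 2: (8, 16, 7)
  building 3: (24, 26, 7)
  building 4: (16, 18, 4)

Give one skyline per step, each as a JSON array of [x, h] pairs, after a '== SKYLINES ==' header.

== SKYLINES ==
[[18,7],[24,0]]
[[8,7],[16,0],[18,7],[24,0]]
[[8,7],[16,0],[18,7],[26,0]]
[[8,7],[16,4],[18,7],[26,0]]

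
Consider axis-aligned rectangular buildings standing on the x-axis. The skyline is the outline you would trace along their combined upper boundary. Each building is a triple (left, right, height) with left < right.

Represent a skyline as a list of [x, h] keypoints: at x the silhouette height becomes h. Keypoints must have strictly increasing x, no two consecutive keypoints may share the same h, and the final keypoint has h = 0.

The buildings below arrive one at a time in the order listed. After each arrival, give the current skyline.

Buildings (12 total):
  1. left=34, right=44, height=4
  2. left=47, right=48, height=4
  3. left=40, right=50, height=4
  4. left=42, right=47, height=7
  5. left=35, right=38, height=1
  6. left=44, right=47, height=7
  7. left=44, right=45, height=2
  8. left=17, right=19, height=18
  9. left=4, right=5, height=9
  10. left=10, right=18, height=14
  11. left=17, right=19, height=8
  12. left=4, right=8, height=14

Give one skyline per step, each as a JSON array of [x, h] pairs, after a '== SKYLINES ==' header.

== SKYLINES ==
[[34,4],[44,0]]
[[34,4],[44,0],[47,4],[48,0]]
[[34,4],[50,0]]
[[34,4],[42,7],[47,4],[50,0]]
[[34,4],[42,7],[47,4],[50,0]]
[[34,4],[42,7],[47,4],[50,0]]
[[34,4],[42,7],[47,4],[50,0]]
[[17,18],[19,0],[34,4],[42,7],[47,4],[50,0]]
[[4,9],[5,0],[17,18],[19,0],[34,4],[42,7],[47,4],[50,0]]
[[4,9],[5,0],[10,14],[17,18],[19,0],[34,4],[42,7],[47,4],[50,0]]
[[4,9],[5,0],[10,14],[17,18],[19,0],[34,4],[42,7],[47,4],[50,0]]
[[4,14],[8,0],[10,14],[17,18],[19,0],[34,4],[42,7],[47,4],[50,0]]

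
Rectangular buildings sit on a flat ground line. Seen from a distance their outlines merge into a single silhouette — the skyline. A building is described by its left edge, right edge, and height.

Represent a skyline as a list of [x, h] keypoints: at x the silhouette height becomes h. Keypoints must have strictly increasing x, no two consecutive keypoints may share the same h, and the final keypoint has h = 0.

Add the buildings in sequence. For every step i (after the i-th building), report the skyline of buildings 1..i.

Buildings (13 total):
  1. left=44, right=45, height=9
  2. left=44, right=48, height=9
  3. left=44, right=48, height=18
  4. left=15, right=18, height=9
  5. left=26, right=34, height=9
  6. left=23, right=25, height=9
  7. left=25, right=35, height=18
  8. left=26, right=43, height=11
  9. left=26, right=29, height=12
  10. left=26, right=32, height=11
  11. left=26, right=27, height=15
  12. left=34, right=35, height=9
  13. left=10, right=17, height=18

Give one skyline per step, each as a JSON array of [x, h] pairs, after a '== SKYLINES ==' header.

== SKYLINES ==
[[44,9],[45,0]]
[[44,9],[48,0]]
[[44,18],[48,0]]
[[15,9],[18,0],[44,18],[48,0]]
[[15,9],[18,0],[26,9],[34,0],[44,18],[48,0]]
[[15,9],[18,0],[23,9],[25,0],[26,9],[34,0],[44,18],[48,0]]
[[15,9],[18,0],[23,9],[25,18],[35,0],[44,18],[48,0]]
[[15,9],[18,0],[23,9],[25,18],[35,11],[43,0],[44,18],[48,0]]
[[15,9],[18,0],[23,9],[25,18],[35,11],[43,0],[44,18],[48,0]]
[[15,9],[18,0],[23,9],[25,18],[35,11],[43,0],[44,18],[48,0]]
[[15,9],[18,0],[23,9],[25,18],[35,11],[43,0],[44,18],[48,0]]
[[15,9],[18,0],[23,9],[25,18],[35,11],[43,0],[44,18],[48,0]]
[[10,18],[17,9],[18,0],[23,9],[25,18],[35,11],[43,0],[44,18],[48,0]]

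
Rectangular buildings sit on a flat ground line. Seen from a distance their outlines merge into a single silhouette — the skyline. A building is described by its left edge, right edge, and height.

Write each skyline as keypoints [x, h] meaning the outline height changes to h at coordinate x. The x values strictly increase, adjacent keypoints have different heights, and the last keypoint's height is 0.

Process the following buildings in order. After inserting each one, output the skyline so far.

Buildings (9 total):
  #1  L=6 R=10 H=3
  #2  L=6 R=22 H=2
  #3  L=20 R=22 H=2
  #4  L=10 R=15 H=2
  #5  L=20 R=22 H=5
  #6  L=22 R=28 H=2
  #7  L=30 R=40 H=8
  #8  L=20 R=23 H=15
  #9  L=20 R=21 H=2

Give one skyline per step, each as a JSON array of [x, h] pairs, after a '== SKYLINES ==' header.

== SKYLINES ==
[[6,3],[10,0]]
[[6,3],[10,2],[22,0]]
[[6,3],[10,2],[22,0]]
[[6,3],[10,2],[22,0]]
[[6,3],[10,2],[20,5],[22,0]]
[[6,3],[10,2],[20,5],[22,2],[28,0]]
[[6,3],[10,2],[20,5],[22,2],[28,0],[30,8],[40,0]]
[[6,3],[10,2],[20,15],[23,2],[28,0],[30,8],[40,0]]
[[6,3],[10,2],[20,15],[23,2],[28,0],[30,8],[40,0]]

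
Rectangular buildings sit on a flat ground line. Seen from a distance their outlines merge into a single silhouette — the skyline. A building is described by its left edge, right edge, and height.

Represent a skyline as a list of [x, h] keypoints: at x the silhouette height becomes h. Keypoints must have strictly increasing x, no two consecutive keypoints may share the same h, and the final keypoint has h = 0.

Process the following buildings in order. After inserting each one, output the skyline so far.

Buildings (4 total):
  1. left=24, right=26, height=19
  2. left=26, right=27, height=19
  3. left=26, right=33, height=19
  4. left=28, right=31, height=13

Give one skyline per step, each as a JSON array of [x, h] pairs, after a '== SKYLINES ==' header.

== SKYLINES ==
[[24,19],[26,0]]
[[24,19],[27,0]]
[[24,19],[33,0]]
[[24,19],[33,0]]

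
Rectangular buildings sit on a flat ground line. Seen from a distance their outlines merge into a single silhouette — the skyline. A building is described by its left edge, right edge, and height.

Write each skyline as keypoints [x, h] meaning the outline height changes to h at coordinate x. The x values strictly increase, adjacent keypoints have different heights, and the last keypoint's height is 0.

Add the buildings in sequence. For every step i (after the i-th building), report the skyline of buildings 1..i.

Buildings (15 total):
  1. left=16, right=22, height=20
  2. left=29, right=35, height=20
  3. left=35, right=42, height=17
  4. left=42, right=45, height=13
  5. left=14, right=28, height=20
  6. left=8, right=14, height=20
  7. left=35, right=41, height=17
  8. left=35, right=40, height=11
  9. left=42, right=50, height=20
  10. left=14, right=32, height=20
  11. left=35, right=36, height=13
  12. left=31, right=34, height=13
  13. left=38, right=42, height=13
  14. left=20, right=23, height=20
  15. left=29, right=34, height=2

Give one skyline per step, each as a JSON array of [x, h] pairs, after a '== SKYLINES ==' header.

== SKYLINES ==
[[16,20],[22,0]]
[[16,20],[22,0],[29,20],[35,0]]
[[16,20],[22,0],[29,20],[35,17],[42,0]]
[[16,20],[22,0],[29,20],[35,17],[42,13],[45,0]]
[[14,20],[28,0],[29,20],[35,17],[42,13],[45,0]]
[[8,20],[28,0],[29,20],[35,17],[42,13],[45,0]]
[[8,20],[28,0],[29,20],[35,17],[42,13],[45,0]]
[[8,20],[28,0],[29,20],[35,17],[42,13],[45,0]]
[[8,20],[28,0],[29,20],[35,17],[42,20],[50,0]]
[[8,20],[35,17],[42,20],[50,0]]
[[8,20],[35,17],[42,20],[50,0]]
[[8,20],[35,17],[42,20],[50,0]]
[[8,20],[35,17],[42,20],[50,0]]
[[8,20],[35,17],[42,20],[50,0]]
[[8,20],[35,17],[42,20],[50,0]]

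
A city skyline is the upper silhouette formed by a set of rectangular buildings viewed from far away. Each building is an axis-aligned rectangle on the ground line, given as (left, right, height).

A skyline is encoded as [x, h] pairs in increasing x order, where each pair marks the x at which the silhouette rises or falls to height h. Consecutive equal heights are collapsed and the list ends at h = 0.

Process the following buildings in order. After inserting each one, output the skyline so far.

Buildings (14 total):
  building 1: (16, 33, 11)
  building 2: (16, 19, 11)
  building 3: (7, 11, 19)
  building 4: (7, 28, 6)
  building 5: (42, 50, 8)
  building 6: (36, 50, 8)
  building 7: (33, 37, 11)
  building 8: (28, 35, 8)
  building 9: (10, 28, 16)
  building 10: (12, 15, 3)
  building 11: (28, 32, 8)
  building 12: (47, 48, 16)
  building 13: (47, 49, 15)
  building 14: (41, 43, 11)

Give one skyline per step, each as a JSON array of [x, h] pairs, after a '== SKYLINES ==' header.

== SKYLINES ==
[[16,11],[33,0]]
[[16,11],[33,0]]
[[7,19],[11,0],[16,11],[33,0]]
[[7,19],[11,6],[16,11],[33,0]]
[[7,19],[11,6],[16,11],[33,0],[42,8],[50,0]]
[[7,19],[11,6],[16,11],[33,0],[36,8],[50,0]]
[[7,19],[11,6],[16,11],[37,8],[50,0]]
[[7,19],[11,6],[16,11],[37,8],[50,0]]
[[7,19],[11,16],[28,11],[37,8],[50,0]]
[[7,19],[11,16],[28,11],[37,8],[50,0]]
[[7,19],[11,16],[28,11],[37,8],[50,0]]
[[7,19],[11,16],[28,11],[37,8],[47,16],[48,8],[50,0]]
[[7,19],[11,16],[28,11],[37,8],[47,16],[48,15],[49,8],[50,0]]
[[7,19],[11,16],[28,11],[37,8],[41,11],[43,8],[47,16],[48,15],[49,8],[50,0]]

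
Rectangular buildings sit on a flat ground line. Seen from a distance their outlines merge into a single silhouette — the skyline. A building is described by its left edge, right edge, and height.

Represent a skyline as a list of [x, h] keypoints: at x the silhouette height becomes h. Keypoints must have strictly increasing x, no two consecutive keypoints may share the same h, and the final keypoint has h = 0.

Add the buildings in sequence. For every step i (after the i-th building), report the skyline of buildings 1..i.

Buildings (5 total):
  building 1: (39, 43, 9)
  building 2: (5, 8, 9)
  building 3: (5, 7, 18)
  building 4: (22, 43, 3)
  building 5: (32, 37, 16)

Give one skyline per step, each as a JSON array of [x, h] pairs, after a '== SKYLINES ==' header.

== SKYLINES ==
[[39,9],[43,0]]
[[5,9],[8,0],[39,9],[43,0]]
[[5,18],[7,9],[8,0],[39,9],[43,0]]
[[5,18],[7,9],[8,0],[22,3],[39,9],[43,0]]
[[5,18],[7,9],[8,0],[22,3],[32,16],[37,3],[39,9],[43,0]]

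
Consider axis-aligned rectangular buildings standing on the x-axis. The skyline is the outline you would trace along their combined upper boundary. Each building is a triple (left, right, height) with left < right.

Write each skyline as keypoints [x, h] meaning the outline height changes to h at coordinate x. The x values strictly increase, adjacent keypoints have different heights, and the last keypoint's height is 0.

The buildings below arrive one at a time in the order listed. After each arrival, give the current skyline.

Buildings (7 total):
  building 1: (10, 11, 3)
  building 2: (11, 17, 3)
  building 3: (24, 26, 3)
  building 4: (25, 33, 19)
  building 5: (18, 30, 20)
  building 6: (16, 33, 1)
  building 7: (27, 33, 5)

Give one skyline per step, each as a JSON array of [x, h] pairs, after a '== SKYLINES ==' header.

== SKYLINES ==
[[10,3],[11,0]]
[[10,3],[17,0]]
[[10,3],[17,0],[24,3],[26,0]]
[[10,3],[17,0],[24,3],[25,19],[33,0]]
[[10,3],[17,0],[18,20],[30,19],[33,0]]
[[10,3],[17,1],[18,20],[30,19],[33,0]]
[[10,3],[17,1],[18,20],[30,19],[33,0]]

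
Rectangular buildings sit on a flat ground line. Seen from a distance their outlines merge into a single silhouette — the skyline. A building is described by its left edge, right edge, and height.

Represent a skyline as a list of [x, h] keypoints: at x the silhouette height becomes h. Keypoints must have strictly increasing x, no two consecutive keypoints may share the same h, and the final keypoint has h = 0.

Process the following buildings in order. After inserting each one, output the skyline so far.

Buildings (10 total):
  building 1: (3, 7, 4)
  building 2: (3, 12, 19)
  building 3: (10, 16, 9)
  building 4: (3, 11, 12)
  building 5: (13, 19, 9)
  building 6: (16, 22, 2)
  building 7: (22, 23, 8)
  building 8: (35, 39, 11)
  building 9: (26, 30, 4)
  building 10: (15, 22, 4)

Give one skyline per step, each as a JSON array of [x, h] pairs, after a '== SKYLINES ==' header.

== SKYLINES ==
[[3,4],[7,0]]
[[3,19],[12,0]]
[[3,19],[12,9],[16,0]]
[[3,19],[12,9],[16,0]]
[[3,19],[12,9],[19,0]]
[[3,19],[12,9],[19,2],[22,0]]
[[3,19],[12,9],[19,2],[22,8],[23,0]]
[[3,19],[12,9],[19,2],[22,8],[23,0],[35,11],[39,0]]
[[3,19],[12,9],[19,2],[22,8],[23,0],[26,4],[30,0],[35,11],[39,0]]
[[3,19],[12,9],[19,4],[22,8],[23,0],[26,4],[30,0],[35,11],[39,0]]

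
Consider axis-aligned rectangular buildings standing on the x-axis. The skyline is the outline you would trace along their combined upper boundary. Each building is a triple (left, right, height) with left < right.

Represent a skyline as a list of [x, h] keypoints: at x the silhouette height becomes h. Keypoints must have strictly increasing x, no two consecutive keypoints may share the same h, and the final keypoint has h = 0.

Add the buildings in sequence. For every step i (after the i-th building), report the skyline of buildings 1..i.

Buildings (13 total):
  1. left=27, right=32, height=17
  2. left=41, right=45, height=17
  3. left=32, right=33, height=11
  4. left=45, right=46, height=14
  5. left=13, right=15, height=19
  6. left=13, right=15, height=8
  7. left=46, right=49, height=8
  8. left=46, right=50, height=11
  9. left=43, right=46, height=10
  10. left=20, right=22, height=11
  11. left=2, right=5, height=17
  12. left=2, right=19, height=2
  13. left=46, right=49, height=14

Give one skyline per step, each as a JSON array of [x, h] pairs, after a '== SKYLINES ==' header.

== SKYLINES ==
[[27,17],[32,0]]
[[27,17],[32,0],[41,17],[45,0]]
[[27,17],[32,11],[33,0],[41,17],[45,0]]
[[27,17],[32,11],[33,0],[41,17],[45,14],[46,0]]
[[13,19],[15,0],[27,17],[32,11],[33,0],[41,17],[45,14],[46,0]]
[[13,19],[15,0],[27,17],[32,11],[33,0],[41,17],[45,14],[46,0]]
[[13,19],[15,0],[27,17],[32,11],[33,0],[41,17],[45,14],[46,8],[49,0]]
[[13,19],[15,0],[27,17],[32,11],[33,0],[41,17],[45,14],[46,11],[50,0]]
[[13,19],[15,0],[27,17],[32,11],[33,0],[41,17],[45,14],[46,11],[50,0]]
[[13,19],[15,0],[20,11],[22,0],[27,17],[32,11],[33,0],[41,17],[45,14],[46,11],[50,0]]
[[2,17],[5,0],[13,19],[15,0],[20,11],[22,0],[27,17],[32,11],[33,0],[41,17],[45,14],[46,11],[50,0]]
[[2,17],[5,2],[13,19],[15,2],[19,0],[20,11],[22,0],[27,17],[32,11],[33,0],[41,17],[45,14],[46,11],[50,0]]
[[2,17],[5,2],[13,19],[15,2],[19,0],[20,11],[22,0],[27,17],[32,11],[33,0],[41,17],[45,14],[49,11],[50,0]]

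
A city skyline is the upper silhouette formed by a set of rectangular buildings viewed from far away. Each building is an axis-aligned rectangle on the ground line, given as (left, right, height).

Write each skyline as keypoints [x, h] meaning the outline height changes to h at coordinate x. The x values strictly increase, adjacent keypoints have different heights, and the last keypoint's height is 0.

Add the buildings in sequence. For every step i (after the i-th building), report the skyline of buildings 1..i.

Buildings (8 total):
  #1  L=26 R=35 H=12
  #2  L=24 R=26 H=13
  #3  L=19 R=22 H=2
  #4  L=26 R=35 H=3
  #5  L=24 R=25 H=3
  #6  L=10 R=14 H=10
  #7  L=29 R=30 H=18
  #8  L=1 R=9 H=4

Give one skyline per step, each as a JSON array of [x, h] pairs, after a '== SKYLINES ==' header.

== SKYLINES ==
[[26,12],[35,0]]
[[24,13],[26,12],[35,0]]
[[19,2],[22,0],[24,13],[26,12],[35,0]]
[[19,2],[22,0],[24,13],[26,12],[35,0]]
[[19,2],[22,0],[24,13],[26,12],[35,0]]
[[10,10],[14,0],[19,2],[22,0],[24,13],[26,12],[35,0]]
[[10,10],[14,0],[19,2],[22,0],[24,13],[26,12],[29,18],[30,12],[35,0]]
[[1,4],[9,0],[10,10],[14,0],[19,2],[22,0],[24,13],[26,12],[29,18],[30,12],[35,0]]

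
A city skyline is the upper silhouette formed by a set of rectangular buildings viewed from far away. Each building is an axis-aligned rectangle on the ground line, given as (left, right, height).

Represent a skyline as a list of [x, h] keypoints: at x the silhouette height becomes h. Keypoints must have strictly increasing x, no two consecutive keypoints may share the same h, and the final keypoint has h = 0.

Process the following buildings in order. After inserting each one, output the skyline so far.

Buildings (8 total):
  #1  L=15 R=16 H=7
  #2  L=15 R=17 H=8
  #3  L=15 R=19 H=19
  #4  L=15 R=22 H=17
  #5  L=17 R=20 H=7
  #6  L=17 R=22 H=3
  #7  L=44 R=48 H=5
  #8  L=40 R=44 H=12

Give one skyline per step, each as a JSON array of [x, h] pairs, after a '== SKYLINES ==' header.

== SKYLINES ==
[[15,7],[16,0]]
[[15,8],[17,0]]
[[15,19],[19,0]]
[[15,19],[19,17],[22,0]]
[[15,19],[19,17],[22,0]]
[[15,19],[19,17],[22,0]]
[[15,19],[19,17],[22,0],[44,5],[48,0]]
[[15,19],[19,17],[22,0],[40,12],[44,5],[48,0]]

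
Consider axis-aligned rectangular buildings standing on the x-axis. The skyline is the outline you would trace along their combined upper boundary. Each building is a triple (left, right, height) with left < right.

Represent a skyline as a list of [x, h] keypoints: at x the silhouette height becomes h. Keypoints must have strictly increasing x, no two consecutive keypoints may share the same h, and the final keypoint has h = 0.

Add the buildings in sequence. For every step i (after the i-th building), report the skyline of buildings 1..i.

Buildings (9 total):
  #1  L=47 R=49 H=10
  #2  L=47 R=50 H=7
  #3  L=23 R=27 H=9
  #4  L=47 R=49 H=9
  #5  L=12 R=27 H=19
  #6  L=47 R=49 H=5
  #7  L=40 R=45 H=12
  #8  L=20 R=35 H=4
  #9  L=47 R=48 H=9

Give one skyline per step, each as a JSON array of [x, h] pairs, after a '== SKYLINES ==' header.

== SKYLINES ==
[[47,10],[49,0]]
[[47,10],[49,7],[50,0]]
[[23,9],[27,0],[47,10],[49,7],[50,0]]
[[23,9],[27,0],[47,10],[49,7],[50,0]]
[[12,19],[27,0],[47,10],[49,7],[50,0]]
[[12,19],[27,0],[47,10],[49,7],[50,0]]
[[12,19],[27,0],[40,12],[45,0],[47,10],[49,7],[50,0]]
[[12,19],[27,4],[35,0],[40,12],[45,0],[47,10],[49,7],[50,0]]
[[12,19],[27,4],[35,0],[40,12],[45,0],[47,10],[49,7],[50,0]]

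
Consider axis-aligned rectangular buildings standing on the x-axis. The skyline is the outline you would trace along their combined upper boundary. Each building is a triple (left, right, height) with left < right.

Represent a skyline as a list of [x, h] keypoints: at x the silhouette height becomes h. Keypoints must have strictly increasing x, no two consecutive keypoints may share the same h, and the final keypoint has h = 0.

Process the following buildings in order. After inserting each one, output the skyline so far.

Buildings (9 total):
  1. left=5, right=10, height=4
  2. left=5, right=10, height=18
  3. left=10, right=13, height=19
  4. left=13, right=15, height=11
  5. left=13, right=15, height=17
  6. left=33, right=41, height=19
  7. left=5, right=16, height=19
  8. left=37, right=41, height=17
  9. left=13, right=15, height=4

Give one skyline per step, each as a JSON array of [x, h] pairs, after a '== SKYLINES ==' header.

== SKYLINES ==
[[5,4],[10,0]]
[[5,18],[10,0]]
[[5,18],[10,19],[13,0]]
[[5,18],[10,19],[13,11],[15,0]]
[[5,18],[10,19],[13,17],[15,0]]
[[5,18],[10,19],[13,17],[15,0],[33,19],[41,0]]
[[5,19],[16,0],[33,19],[41,0]]
[[5,19],[16,0],[33,19],[41,0]]
[[5,19],[16,0],[33,19],[41,0]]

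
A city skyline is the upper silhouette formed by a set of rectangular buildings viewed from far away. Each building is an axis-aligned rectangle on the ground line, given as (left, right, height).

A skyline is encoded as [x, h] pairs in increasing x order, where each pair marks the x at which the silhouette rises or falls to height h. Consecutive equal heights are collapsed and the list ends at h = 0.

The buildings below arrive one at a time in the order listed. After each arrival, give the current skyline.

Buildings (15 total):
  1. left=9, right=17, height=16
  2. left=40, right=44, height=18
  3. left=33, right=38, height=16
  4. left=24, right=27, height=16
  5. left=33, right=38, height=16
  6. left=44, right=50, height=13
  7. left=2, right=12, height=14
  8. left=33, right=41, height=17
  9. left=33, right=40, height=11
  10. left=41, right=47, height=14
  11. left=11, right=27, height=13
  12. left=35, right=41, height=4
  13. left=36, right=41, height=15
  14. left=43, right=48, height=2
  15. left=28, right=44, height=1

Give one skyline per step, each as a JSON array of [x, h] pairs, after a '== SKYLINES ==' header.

== SKYLINES ==
[[9,16],[17,0]]
[[9,16],[17,0],[40,18],[44,0]]
[[9,16],[17,0],[33,16],[38,0],[40,18],[44,0]]
[[9,16],[17,0],[24,16],[27,0],[33,16],[38,0],[40,18],[44,0]]
[[9,16],[17,0],[24,16],[27,0],[33,16],[38,0],[40,18],[44,0]]
[[9,16],[17,0],[24,16],[27,0],[33,16],[38,0],[40,18],[44,13],[50,0]]
[[2,14],[9,16],[17,0],[24,16],[27,0],[33,16],[38,0],[40,18],[44,13],[50,0]]
[[2,14],[9,16],[17,0],[24,16],[27,0],[33,17],[40,18],[44,13],[50,0]]
[[2,14],[9,16],[17,0],[24,16],[27,0],[33,17],[40,18],[44,13],[50,0]]
[[2,14],[9,16],[17,0],[24,16],[27,0],[33,17],[40,18],[44,14],[47,13],[50,0]]
[[2,14],[9,16],[17,13],[24,16],[27,0],[33,17],[40,18],[44,14],[47,13],[50,0]]
[[2,14],[9,16],[17,13],[24,16],[27,0],[33,17],[40,18],[44,14],[47,13],[50,0]]
[[2,14],[9,16],[17,13],[24,16],[27,0],[33,17],[40,18],[44,14],[47,13],[50,0]]
[[2,14],[9,16],[17,13],[24,16],[27,0],[33,17],[40,18],[44,14],[47,13],[50,0]]
[[2,14],[9,16],[17,13],[24,16],[27,0],[28,1],[33,17],[40,18],[44,14],[47,13],[50,0]]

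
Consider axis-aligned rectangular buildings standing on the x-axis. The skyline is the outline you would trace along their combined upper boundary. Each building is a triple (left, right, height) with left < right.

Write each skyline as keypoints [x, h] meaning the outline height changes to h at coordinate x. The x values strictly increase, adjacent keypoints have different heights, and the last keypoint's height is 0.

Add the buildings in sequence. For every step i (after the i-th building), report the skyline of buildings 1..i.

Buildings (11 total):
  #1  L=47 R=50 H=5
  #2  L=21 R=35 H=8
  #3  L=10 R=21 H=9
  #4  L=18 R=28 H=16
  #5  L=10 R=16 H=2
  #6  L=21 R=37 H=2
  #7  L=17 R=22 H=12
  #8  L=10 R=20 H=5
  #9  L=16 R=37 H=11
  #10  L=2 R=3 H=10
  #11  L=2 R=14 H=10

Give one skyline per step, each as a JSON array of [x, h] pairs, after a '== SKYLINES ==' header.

== SKYLINES ==
[[47,5],[50,0]]
[[21,8],[35,0],[47,5],[50,0]]
[[10,9],[21,8],[35,0],[47,5],[50,0]]
[[10,9],[18,16],[28,8],[35,0],[47,5],[50,0]]
[[10,9],[18,16],[28,8],[35,0],[47,5],[50,0]]
[[10,9],[18,16],[28,8],[35,2],[37,0],[47,5],[50,0]]
[[10,9],[17,12],[18,16],[28,8],[35,2],[37,0],[47,5],[50,0]]
[[10,9],[17,12],[18,16],[28,8],[35,2],[37,0],[47,5],[50,0]]
[[10,9],[16,11],[17,12],[18,16],[28,11],[37,0],[47,5],[50,0]]
[[2,10],[3,0],[10,9],[16,11],[17,12],[18,16],[28,11],[37,0],[47,5],[50,0]]
[[2,10],[14,9],[16,11],[17,12],[18,16],[28,11],[37,0],[47,5],[50,0]]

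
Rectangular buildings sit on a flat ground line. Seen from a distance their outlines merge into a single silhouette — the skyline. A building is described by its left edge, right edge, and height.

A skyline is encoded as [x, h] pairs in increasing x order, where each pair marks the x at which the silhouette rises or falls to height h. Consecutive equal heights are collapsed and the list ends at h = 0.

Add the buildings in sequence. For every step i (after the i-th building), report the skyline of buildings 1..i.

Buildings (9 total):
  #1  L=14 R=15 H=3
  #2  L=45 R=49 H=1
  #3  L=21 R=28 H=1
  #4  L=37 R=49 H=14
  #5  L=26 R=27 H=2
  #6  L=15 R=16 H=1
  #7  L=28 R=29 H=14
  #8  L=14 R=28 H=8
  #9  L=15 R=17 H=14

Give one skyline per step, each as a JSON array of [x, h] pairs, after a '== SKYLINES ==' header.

== SKYLINES ==
[[14,3],[15,0]]
[[14,3],[15,0],[45,1],[49,0]]
[[14,3],[15,0],[21,1],[28,0],[45,1],[49,0]]
[[14,3],[15,0],[21,1],[28,0],[37,14],[49,0]]
[[14,3],[15,0],[21,1],[26,2],[27,1],[28,0],[37,14],[49,0]]
[[14,3],[15,1],[16,0],[21,1],[26,2],[27,1],[28,0],[37,14],[49,0]]
[[14,3],[15,1],[16,0],[21,1],[26,2],[27,1],[28,14],[29,0],[37,14],[49,0]]
[[14,8],[28,14],[29,0],[37,14],[49,0]]
[[14,8],[15,14],[17,8],[28,14],[29,0],[37,14],[49,0]]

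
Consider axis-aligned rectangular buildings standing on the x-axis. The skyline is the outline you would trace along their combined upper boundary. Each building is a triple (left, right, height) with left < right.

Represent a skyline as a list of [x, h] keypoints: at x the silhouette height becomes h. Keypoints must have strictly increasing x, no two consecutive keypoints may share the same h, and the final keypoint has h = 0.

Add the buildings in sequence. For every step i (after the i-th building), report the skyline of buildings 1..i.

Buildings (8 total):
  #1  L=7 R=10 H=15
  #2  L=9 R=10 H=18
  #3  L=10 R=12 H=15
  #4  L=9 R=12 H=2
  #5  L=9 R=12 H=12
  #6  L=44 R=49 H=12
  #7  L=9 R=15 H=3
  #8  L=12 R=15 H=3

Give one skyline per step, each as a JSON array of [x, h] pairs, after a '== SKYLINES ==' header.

== SKYLINES ==
[[7,15],[10,0]]
[[7,15],[9,18],[10,0]]
[[7,15],[9,18],[10,15],[12,0]]
[[7,15],[9,18],[10,15],[12,0]]
[[7,15],[9,18],[10,15],[12,0]]
[[7,15],[9,18],[10,15],[12,0],[44,12],[49,0]]
[[7,15],[9,18],[10,15],[12,3],[15,0],[44,12],[49,0]]
[[7,15],[9,18],[10,15],[12,3],[15,0],[44,12],[49,0]]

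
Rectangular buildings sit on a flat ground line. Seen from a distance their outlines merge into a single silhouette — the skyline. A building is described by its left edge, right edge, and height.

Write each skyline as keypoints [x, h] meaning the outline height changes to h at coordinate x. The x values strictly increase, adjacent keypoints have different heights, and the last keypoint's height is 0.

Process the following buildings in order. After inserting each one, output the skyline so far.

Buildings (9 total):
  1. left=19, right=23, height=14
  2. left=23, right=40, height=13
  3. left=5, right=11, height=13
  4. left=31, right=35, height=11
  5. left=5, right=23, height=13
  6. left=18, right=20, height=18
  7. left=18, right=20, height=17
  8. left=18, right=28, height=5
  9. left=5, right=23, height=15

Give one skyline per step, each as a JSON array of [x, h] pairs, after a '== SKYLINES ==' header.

== SKYLINES ==
[[19,14],[23,0]]
[[19,14],[23,13],[40,0]]
[[5,13],[11,0],[19,14],[23,13],[40,0]]
[[5,13],[11,0],[19,14],[23,13],[40,0]]
[[5,13],[19,14],[23,13],[40,0]]
[[5,13],[18,18],[20,14],[23,13],[40,0]]
[[5,13],[18,18],[20,14],[23,13],[40,0]]
[[5,13],[18,18],[20,14],[23,13],[40,0]]
[[5,15],[18,18],[20,15],[23,13],[40,0]]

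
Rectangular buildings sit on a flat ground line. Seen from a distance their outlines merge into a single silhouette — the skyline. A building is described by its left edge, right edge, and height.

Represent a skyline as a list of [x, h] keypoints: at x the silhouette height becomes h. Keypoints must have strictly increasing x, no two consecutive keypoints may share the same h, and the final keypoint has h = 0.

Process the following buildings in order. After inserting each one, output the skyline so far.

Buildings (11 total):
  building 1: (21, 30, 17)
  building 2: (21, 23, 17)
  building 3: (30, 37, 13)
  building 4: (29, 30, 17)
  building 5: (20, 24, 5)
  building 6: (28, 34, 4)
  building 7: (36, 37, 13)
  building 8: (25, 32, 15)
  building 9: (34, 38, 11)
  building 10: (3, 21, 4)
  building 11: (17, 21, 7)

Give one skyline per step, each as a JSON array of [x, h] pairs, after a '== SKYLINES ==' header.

== SKYLINES ==
[[21,17],[30,0]]
[[21,17],[30,0]]
[[21,17],[30,13],[37,0]]
[[21,17],[30,13],[37,0]]
[[20,5],[21,17],[30,13],[37,0]]
[[20,5],[21,17],[30,13],[37,0]]
[[20,5],[21,17],[30,13],[37,0]]
[[20,5],[21,17],[30,15],[32,13],[37,0]]
[[20,5],[21,17],[30,15],[32,13],[37,11],[38,0]]
[[3,4],[20,5],[21,17],[30,15],[32,13],[37,11],[38,0]]
[[3,4],[17,7],[21,17],[30,15],[32,13],[37,11],[38,0]]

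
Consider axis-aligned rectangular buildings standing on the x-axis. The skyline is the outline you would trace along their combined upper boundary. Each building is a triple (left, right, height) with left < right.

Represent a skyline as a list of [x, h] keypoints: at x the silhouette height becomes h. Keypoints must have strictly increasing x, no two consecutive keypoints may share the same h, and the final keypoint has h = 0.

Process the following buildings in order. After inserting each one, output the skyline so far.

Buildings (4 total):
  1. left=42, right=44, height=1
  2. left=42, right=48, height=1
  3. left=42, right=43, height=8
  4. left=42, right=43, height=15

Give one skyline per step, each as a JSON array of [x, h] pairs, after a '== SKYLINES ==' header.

== SKYLINES ==
[[42,1],[44,0]]
[[42,1],[48,0]]
[[42,8],[43,1],[48,0]]
[[42,15],[43,1],[48,0]]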